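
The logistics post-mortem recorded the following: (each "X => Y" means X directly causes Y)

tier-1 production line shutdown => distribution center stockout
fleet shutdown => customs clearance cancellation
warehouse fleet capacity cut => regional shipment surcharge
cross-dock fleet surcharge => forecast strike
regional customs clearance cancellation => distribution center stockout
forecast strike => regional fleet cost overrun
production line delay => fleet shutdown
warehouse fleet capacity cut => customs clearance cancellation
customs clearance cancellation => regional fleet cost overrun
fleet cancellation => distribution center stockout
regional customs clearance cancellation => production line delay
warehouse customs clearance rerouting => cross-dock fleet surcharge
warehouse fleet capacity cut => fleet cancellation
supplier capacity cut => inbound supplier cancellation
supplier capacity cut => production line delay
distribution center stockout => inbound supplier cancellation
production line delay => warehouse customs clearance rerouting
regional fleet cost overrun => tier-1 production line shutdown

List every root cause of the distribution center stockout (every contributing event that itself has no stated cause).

Tracing upstream from the distribution center stockout: the distribution center stockout ← the regional customs clearance cancellation.
A separate upstream branch: the distribution center stockout ← the tier-1 production line shutdown ← the regional fleet cost overrun ← the customs clearance cancellation ← the fleet shutdown ← the production line delay ← the supplier capacity cut.
A separate upstream branch: the distribution center stockout ← the fleet cancellation ← the warehouse fleet capacity cut.
Each of those chain origins has no stated cause.

the regional customs clearance cancellation, the supplier capacity cut, the warehouse fleet capacity cut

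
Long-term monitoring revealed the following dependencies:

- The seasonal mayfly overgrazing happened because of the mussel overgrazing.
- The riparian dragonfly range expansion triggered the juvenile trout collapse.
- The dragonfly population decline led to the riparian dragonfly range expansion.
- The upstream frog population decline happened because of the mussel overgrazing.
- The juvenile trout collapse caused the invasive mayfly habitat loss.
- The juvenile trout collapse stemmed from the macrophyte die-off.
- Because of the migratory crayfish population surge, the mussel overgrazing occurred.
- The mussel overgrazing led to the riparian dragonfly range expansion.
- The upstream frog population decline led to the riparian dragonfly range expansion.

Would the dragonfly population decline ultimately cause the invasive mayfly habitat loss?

There is a causal chain: the dragonfly population decline → the riparian dragonfly range expansion → the juvenile trout collapse → the invasive mayfly habitat loss.

Yes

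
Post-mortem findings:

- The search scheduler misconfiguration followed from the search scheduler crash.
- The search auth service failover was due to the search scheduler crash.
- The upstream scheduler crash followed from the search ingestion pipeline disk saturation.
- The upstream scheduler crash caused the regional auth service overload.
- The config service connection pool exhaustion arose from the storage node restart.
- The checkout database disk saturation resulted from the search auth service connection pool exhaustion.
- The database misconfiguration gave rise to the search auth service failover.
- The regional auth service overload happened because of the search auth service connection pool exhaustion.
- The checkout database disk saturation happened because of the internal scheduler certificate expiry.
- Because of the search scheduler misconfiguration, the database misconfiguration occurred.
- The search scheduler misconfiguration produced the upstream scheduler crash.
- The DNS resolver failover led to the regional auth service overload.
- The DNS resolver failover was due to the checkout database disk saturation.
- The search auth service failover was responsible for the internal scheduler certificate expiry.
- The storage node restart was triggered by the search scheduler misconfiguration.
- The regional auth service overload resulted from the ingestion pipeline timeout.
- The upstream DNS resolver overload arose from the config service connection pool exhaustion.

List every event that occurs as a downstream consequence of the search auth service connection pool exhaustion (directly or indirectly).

the DNS resolver failover, the checkout database disk saturation, the regional auth service overload

Direct effects: the checkout database disk saturation, the regional auth service overload.
2 steps out: the DNS resolver failover.
Not reachable from it: the ingestion pipeline timeout, the search scheduler crash, the search scheduler misconfiguration, the storage node restart, the config service connection pool exhaustion, the upstream DNS resolver overload, the database misconfiguration, the search auth service failover, the internal scheduler certificate expiry, the search ingestion pipeline disk saturation, the upstream scheduler crash.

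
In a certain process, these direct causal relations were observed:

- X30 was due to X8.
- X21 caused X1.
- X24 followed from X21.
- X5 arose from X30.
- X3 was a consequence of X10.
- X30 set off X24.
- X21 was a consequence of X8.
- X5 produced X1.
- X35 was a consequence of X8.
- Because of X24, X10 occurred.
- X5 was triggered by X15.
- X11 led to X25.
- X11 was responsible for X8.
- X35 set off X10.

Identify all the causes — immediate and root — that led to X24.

Immediate causes of X24: X30, X21.
Further upstream: X11, X8.

X11, X21, X30, X8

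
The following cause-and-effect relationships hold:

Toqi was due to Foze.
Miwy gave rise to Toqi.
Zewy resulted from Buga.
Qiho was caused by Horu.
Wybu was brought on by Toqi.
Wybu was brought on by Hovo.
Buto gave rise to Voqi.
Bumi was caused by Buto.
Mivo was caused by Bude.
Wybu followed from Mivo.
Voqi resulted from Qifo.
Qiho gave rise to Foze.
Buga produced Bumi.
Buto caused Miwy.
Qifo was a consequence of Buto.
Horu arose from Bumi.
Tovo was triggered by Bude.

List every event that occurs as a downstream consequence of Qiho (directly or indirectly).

Foze, Toqi, Wybu

Direct effects: Foze.
2 steps out: Toqi.
3 steps out: Wybu.
Not reachable from it: Buga, Zewy, Buto, Hovo, Bumi, Qifo, Voqi, Horu, Bude, Miwy, Mivo, Tovo.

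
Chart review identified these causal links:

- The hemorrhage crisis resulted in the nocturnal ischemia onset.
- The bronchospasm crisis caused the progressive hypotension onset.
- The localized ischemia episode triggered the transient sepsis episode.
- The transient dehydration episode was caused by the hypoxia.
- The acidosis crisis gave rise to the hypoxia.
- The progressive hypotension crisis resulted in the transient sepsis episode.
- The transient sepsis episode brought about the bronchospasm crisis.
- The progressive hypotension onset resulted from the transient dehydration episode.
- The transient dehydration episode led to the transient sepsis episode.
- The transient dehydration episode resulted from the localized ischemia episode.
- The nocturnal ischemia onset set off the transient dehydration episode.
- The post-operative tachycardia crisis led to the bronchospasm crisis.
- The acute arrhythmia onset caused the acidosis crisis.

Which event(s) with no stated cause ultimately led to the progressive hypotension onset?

the acute arrhythmia onset, the hemorrhage crisis, the localized ischemia episode, the post-operative tachycardia crisis, the progressive hypotension crisis

Tracing upstream from the progressive hypotension onset: the progressive hypotension onset ← the transient dehydration episode ← the hypoxia ← the acidosis crisis ← the acute arrhythmia onset.
A separate upstream branch: the progressive hypotension onset ← the transient dehydration episode ← the nocturnal ischemia onset ← the hemorrhage crisis.
A separate upstream branch: the progressive hypotension onset ← the transient dehydration episode ← the localized ischemia episode.
A separate upstream branch: the progressive hypotension onset ← the bronchospasm crisis ← the transient sepsis episode ← the progressive hypotension crisis.
A separate upstream branch: the progressive hypotension onset ← the bronchospasm crisis ← the post-operative tachycardia crisis.
Each of those chain origins has no stated cause.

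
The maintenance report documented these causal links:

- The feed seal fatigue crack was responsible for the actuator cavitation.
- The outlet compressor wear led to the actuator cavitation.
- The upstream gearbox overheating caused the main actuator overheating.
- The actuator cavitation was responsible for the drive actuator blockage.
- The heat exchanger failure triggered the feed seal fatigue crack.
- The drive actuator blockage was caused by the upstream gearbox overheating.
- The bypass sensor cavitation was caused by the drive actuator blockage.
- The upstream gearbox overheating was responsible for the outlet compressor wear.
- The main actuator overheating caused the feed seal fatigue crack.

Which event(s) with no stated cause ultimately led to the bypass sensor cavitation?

the heat exchanger failure, the upstream gearbox overheating

Tracing upstream from the bypass sensor cavitation: the bypass sensor cavitation ← the drive actuator blockage ← the upstream gearbox overheating.
A separate upstream branch: the bypass sensor cavitation ← the drive actuator blockage ← the actuator cavitation ← the feed seal fatigue crack ← the heat exchanger failure.
Each of those chain origins has no stated cause.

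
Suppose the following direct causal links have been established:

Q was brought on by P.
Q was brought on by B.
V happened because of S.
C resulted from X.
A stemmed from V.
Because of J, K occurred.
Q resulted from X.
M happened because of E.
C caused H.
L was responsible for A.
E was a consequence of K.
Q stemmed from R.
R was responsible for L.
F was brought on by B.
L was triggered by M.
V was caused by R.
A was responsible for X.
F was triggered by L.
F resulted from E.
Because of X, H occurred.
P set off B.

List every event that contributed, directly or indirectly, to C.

Immediate cause of C: X.
Further upstream: R, S, J, K, E, V, M, L, A.

A, E, J, K, L, M, R, S, V, X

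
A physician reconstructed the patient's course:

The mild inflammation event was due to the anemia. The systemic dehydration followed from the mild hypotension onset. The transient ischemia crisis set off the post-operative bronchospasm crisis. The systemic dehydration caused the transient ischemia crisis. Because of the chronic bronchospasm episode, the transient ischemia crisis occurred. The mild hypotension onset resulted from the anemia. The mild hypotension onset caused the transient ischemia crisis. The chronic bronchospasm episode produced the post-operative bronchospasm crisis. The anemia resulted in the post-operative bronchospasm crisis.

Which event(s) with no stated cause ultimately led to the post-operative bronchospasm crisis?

Tracing upstream from the post-operative bronchospasm crisis: the post-operative bronchospasm crisis ← the anemia.
A separate upstream branch: the post-operative bronchospasm crisis ← the chronic bronchospasm episode.
Each of those chain origins has no stated cause.

the anemia, the chronic bronchospasm episode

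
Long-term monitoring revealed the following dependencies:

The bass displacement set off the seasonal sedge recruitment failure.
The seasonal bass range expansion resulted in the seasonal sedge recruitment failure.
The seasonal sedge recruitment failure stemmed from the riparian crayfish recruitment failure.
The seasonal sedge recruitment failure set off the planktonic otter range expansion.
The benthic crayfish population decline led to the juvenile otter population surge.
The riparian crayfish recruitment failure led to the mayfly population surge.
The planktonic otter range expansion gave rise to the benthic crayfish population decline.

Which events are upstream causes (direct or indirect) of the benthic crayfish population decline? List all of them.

the bass displacement, the planktonic otter range expansion, the riparian crayfish recruitment failure, the seasonal bass range expansion, the seasonal sedge recruitment failure

Immediate cause of the benthic crayfish population decline: the planktonic otter range expansion.
Further upstream: the riparian crayfish recruitment failure, the bass displacement, the seasonal bass range expansion, the seasonal sedge recruitment failure.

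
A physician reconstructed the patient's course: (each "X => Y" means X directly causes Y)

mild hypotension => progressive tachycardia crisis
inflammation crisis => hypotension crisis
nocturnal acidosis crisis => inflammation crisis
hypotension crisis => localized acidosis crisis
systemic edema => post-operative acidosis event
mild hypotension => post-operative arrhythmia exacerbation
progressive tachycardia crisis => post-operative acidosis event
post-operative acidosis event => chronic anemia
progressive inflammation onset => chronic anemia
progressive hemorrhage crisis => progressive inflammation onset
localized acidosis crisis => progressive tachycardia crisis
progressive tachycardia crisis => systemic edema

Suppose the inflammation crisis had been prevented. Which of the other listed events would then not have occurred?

the hypotension crisis, the localized acidosis crisis

Downstream of the inflammation crisis: the hypotension crisis, the localized acidosis crisis, the progressive tachycardia crisis, the systemic edema, the post-operative acidosis event, the chronic anemia.
Of those, still caused via another path: the progressive tachycardia crisis, the systemic edema, the post-operative acidosis event, the chronic anemia.
The remainder have no surviving cause.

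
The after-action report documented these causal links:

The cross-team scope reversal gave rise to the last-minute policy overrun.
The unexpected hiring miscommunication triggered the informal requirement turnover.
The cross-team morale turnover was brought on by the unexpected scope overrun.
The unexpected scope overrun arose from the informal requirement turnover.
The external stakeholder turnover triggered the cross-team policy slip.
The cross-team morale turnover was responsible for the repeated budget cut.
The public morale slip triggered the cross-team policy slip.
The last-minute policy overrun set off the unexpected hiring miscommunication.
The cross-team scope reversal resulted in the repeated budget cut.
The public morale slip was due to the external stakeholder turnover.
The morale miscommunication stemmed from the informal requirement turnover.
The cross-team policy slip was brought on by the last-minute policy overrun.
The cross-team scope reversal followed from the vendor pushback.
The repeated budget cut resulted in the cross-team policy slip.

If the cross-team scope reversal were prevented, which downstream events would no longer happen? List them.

Downstream of the cross-team scope reversal: the last-minute policy overrun, the unexpected hiring miscommunication, the informal requirement turnover, the unexpected scope overrun, the morale miscommunication, the cross-team morale turnover, the repeated budget cut, the cross-team policy slip.
Of those, still caused via another path: the cross-team policy slip.
The remainder have no surviving cause.

the cross-team morale turnover, the informal requirement turnover, the last-minute policy overrun, the morale miscommunication, the repeated budget cut, the unexpected hiring miscommunication, the unexpected scope overrun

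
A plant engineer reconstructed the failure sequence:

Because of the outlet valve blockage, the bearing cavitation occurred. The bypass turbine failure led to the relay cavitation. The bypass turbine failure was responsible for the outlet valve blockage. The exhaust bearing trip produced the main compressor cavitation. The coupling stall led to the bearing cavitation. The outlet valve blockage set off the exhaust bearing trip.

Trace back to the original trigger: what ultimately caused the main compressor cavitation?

Tracing upstream from the main compressor cavitation: the main compressor cavitation ← the exhaust bearing trip ← the outlet valve blockage ← the bypass turbine failure.
The bypass turbine failure has no stated cause, so it is the root.

the bypass turbine failure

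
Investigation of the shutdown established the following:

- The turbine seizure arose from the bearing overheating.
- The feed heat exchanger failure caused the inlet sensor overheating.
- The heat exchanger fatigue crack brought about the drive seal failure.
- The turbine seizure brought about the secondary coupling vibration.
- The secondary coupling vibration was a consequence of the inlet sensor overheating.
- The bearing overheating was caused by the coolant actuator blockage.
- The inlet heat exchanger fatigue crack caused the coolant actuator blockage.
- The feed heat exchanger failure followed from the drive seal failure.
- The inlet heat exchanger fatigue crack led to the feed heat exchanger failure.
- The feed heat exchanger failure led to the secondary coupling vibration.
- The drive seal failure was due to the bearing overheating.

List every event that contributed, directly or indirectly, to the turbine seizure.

Immediate cause of the turbine seizure: the bearing overheating.
Further upstream: the inlet heat exchanger fatigue crack, the coolant actuator blockage.

the bearing overheating, the coolant actuator blockage, the inlet heat exchanger fatigue crack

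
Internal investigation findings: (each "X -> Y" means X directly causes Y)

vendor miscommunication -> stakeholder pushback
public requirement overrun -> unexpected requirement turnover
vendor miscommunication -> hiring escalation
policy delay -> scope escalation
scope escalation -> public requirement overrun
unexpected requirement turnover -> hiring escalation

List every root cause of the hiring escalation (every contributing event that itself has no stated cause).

Tracing upstream from the hiring escalation: the hiring escalation ← the vendor miscommunication.
A separate upstream branch: the hiring escalation ← the unexpected requirement turnover ← the public requirement overrun ← the scope escalation ← the policy delay.
Each of those chain origins has no stated cause.

the policy delay, the vendor miscommunication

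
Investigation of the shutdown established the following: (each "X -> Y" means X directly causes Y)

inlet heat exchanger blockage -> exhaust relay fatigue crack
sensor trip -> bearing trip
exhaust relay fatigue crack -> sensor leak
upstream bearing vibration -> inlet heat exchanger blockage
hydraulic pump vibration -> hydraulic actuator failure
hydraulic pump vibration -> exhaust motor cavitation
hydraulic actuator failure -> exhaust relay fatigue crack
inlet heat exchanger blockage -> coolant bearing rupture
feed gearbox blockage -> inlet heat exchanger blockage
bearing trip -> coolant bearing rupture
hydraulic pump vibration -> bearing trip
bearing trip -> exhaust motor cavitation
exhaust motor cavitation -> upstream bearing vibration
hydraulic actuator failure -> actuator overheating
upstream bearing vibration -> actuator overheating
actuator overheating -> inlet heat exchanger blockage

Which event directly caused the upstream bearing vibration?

the exhaust motor cavitation

Upstream contributors include the sensor trip, the hydraulic pump vibration, the bearing trip, but only the exhaust motor cavitation feeds directly into the upstream bearing vibration.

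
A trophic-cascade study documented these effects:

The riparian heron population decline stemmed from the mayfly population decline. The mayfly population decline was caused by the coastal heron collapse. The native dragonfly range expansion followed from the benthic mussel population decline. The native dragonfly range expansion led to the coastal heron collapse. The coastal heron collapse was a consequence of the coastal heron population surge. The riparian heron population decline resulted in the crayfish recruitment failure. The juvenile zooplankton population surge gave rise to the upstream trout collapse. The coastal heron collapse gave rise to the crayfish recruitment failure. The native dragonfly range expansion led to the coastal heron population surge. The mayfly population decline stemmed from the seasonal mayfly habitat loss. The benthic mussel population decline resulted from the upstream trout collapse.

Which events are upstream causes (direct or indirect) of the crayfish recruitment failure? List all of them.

Immediate causes of the crayfish recruitment failure: the coastal heron collapse, the riparian heron population decline.
Further upstream: the juvenile zooplankton population surge, the upstream trout collapse, the benthic mussel population decline, the native dragonfly range expansion, the coastal heron population surge, the seasonal mayfly habitat loss, the mayfly population decline.

the benthic mussel population decline, the coastal heron collapse, the coastal heron population surge, the juvenile zooplankton population surge, the mayfly population decline, the native dragonfly range expansion, the riparian heron population decline, the seasonal mayfly habitat loss, the upstream trout collapse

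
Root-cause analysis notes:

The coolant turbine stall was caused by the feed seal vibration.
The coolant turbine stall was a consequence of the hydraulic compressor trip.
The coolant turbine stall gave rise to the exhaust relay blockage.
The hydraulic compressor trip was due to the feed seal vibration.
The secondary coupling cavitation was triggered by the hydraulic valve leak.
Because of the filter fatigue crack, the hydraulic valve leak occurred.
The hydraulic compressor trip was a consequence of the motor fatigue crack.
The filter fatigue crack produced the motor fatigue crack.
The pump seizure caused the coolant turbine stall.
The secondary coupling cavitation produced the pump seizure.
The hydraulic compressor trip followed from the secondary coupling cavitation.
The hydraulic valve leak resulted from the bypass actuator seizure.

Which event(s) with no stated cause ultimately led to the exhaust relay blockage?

Tracing upstream from the exhaust relay blockage: the exhaust relay blockage ← the coolant turbine stall ← the hydraulic compressor trip ← the motor fatigue crack ← the filter fatigue crack.
A separate upstream branch: the exhaust relay blockage ← the coolant turbine stall ← the pump seizure ← the secondary coupling cavitation ← the hydraulic valve leak ← the bypass actuator seizure.
A separate upstream branch: the exhaust relay blockage ← the coolant turbine stall ← the feed seal vibration.
Each of those chain origins has no stated cause.

the bypass actuator seizure, the feed seal vibration, the filter fatigue crack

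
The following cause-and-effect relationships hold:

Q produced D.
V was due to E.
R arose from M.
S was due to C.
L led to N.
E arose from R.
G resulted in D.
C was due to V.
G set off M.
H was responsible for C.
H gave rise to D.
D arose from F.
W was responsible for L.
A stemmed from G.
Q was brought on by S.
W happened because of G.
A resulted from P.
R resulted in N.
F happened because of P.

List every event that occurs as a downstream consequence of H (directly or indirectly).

Direct effects: C, D.
2 steps out: S.
3 steps out: Q.
Not reachable from it: G, M, P, R, A, W, E, L, V, F, N.

C, D, Q, S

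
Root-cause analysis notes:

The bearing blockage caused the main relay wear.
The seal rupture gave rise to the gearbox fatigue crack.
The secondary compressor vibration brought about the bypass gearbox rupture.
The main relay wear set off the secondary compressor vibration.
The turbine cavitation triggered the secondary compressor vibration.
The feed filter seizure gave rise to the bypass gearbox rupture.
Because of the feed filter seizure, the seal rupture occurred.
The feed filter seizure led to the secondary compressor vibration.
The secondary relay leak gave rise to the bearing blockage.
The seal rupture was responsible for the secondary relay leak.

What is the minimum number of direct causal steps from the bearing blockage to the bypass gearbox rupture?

3

Shortest chain: the bearing blockage → the main relay wear → the secondary compressor vibration → the bypass gearbox rupture.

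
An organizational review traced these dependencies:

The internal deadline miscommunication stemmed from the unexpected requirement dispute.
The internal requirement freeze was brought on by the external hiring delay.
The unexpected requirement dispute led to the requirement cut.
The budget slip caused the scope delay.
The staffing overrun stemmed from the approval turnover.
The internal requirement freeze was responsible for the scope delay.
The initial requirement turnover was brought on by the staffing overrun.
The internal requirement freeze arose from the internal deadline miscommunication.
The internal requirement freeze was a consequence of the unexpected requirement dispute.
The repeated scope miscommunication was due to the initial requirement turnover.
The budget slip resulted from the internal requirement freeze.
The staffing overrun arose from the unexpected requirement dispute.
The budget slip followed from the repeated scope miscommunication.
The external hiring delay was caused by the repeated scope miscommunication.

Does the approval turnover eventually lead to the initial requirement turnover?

There is a causal chain: the approval turnover → the staffing overrun → the initial requirement turnover.

Yes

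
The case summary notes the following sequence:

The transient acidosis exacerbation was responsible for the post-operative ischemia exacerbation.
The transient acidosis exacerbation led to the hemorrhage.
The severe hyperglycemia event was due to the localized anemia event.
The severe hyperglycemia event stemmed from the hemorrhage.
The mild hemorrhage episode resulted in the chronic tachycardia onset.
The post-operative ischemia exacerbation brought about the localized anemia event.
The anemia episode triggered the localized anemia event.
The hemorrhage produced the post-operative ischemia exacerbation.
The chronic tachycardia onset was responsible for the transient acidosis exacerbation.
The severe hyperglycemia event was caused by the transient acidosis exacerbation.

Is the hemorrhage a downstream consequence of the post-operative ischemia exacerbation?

No

The post-operative ischemia exacerbation leads to the localized anemia event, the severe hyperglycemia event; the hemorrhage is not among them.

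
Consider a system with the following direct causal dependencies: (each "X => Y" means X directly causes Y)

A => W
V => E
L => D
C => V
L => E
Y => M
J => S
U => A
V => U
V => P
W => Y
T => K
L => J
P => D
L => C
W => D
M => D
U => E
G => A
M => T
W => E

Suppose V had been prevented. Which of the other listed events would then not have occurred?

Downstream of V: U, A, W, Y, M, T, K, P, E, D.
Of those, still caused via another path: A, W, Y, M, T, K, E, D.
The remainder have no surviving cause.

P, U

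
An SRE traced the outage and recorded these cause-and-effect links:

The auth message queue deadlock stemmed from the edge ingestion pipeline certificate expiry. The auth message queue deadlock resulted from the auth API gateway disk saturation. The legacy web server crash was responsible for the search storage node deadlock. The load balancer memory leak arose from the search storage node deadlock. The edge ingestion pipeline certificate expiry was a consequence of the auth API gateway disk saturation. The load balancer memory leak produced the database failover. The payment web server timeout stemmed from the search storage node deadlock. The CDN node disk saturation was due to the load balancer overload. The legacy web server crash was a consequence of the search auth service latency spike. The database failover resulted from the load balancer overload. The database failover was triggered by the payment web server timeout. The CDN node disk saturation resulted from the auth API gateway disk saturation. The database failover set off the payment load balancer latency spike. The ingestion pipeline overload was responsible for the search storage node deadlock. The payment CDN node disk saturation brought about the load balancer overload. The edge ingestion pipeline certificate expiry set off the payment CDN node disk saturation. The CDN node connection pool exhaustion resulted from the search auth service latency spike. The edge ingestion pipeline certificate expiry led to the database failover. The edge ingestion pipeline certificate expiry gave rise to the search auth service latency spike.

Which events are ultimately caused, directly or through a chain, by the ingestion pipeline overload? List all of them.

Direct effects: the search storage node deadlock.
2 steps out: the payment web server timeout, the load balancer memory leak.
3 steps out: the database failover.
4 steps out: the payment load balancer latency spike.
Not reachable from it: the auth API gateway disk saturation, the edge ingestion pipeline certificate expiry, the search auth service latency spike, the auth message queue deadlock, the payment CDN node disk saturation, the CDN node connection pool exhaustion, the load balancer overload, the legacy web server crash, the CDN node disk saturation.

the database failover, the load balancer memory leak, the payment load balancer latency spike, the payment web server timeout, the search storage node deadlock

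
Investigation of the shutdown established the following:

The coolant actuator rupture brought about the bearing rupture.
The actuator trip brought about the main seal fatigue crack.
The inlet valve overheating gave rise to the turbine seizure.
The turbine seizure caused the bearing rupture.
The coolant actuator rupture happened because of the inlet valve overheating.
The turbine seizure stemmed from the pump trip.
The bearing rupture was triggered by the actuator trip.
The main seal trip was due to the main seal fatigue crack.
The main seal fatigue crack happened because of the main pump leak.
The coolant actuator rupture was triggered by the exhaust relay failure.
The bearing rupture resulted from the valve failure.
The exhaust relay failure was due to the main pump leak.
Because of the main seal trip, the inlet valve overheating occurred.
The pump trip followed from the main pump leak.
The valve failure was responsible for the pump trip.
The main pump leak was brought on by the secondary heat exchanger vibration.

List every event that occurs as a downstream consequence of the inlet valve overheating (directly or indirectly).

the bearing rupture, the coolant actuator rupture, the turbine seizure

Direct effects: the coolant actuator rupture, the turbine seizure.
2 steps out: the bearing rupture.
Not reachable from it: the actuator trip, the secondary heat exchanger vibration, the main pump leak, the main seal fatigue crack, the main seal trip, the exhaust relay failure, the valve failure, the pump trip.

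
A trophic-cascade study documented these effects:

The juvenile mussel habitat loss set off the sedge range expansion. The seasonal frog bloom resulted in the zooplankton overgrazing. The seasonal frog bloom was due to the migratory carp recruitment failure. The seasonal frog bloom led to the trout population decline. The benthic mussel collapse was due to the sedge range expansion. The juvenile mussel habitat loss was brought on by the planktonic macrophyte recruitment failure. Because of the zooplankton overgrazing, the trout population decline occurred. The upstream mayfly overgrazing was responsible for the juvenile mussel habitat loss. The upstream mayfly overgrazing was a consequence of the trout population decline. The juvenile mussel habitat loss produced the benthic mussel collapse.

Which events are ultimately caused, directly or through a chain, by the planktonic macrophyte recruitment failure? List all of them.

the benthic mussel collapse, the juvenile mussel habitat loss, the sedge range expansion

Direct effects: the juvenile mussel habitat loss.
2 steps out: the sedge range expansion, the benthic mussel collapse.
Not reachable from it: the migratory carp recruitment failure, the seasonal frog bloom, the zooplankton overgrazing, the trout population decline, the upstream mayfly overgrazing.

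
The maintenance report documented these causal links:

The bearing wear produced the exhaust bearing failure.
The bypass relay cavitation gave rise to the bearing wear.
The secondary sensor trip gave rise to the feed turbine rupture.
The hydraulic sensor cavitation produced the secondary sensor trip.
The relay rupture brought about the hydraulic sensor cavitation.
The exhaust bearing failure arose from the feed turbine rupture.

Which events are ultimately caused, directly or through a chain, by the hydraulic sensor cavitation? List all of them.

the exhaust bearing failure, the feed turbine rupture, the secondary sensor trip

Direct effects: the secondary sensor trip.
2 steps out: the feed turbine rupture.
3 steps out: the exhaust bearing failure.
Not reachable from it: the relay rupture, the bypass relay cavitation, the bearing wear.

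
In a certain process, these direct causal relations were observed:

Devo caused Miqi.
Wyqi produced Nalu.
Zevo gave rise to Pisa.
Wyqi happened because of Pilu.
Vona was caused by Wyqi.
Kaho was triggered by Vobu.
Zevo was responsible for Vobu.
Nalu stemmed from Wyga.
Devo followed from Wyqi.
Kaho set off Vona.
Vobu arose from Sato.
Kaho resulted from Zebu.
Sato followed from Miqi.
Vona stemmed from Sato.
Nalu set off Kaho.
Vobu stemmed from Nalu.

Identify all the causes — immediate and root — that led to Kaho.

Immediate causes of Kaho: Nalu, Vobu, Zebu.
Further upstream: Zevo, Pilu, Wyqi, Devo, Miqi, Wyga, Sato.

Devo, Miqi, Nalu, Pilu, Sato, Vobu, Wyga, Wyqi, Zebu, Zevo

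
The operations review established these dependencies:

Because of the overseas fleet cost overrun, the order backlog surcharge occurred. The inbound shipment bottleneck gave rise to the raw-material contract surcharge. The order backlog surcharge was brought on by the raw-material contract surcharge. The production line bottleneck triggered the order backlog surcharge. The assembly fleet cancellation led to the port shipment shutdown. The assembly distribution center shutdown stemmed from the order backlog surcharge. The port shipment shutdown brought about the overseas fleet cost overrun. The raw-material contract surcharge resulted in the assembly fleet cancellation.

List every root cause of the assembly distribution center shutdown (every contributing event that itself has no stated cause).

Tracing upstream from the assembly distribution center shutdown: the assembly distribution center shutdown ← the order backlog surcharge ← the raw-material contract surcharge ← the inbound shipment bottleneck.
A separate upstream branch: the assembly distribution center shutdown ← the order backlog surcharge ← the production line bottleneck.
Each of those chain origins has no stated cause.

the inbound shipment bottleneck, the production line bottleneck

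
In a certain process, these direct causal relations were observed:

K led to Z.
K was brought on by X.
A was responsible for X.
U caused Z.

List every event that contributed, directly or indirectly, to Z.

A, K, U, X

Immediate causes of Z: U, K.
Further upstream: A, X.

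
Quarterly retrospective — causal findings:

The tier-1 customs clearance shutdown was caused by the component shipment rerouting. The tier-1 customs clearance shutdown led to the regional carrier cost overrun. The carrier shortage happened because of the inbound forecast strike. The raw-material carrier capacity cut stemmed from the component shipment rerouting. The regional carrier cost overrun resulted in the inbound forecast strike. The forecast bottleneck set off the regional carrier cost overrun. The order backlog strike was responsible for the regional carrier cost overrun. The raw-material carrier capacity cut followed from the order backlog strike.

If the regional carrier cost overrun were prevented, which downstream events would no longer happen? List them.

the carrier shortage, the inbound forecast strike

Downstream of the regional carrier cost overrun: the inbound forecast strike, the carrier shortage.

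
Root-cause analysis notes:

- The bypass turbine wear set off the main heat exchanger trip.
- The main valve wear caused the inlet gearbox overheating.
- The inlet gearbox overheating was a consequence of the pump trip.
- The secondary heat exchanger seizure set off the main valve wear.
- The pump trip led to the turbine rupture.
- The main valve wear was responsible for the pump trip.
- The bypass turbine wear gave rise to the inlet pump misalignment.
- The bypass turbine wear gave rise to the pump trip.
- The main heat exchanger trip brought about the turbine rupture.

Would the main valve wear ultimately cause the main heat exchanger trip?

The main valve wear leads to the pump trip, the turbine rupture, the inlet gearbox overheating; the main heat exchanger trip is not among them.

No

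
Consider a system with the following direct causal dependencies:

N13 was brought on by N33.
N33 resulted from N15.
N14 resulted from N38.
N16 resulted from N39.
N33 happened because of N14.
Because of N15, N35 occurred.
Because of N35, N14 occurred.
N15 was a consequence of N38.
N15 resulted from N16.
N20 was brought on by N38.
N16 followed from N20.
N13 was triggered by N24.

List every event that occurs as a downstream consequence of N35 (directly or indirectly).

Direct effects: N14.
2 steps out: N33.
3 steps out: N13.
Not reachable from it: N39, N38, N20, N16, N15, N24.

N13, N14, N33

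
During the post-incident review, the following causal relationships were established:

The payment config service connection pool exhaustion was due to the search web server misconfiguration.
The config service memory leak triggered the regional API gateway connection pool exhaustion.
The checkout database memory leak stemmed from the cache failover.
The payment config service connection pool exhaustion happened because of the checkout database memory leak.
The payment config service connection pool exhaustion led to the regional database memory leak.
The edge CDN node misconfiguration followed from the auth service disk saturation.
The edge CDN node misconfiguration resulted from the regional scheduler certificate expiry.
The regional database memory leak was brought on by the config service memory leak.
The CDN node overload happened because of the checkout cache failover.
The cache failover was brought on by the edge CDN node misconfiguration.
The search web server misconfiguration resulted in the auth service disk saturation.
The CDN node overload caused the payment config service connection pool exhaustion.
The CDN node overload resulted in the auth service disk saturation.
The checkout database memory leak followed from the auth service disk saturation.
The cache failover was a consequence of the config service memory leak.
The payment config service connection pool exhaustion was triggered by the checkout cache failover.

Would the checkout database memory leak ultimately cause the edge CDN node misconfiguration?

No

The checkout database memory leak leads to the payment config service connection pool exhaustion, the regional database memory leak; the edge CDN node misconfiguration is not among them.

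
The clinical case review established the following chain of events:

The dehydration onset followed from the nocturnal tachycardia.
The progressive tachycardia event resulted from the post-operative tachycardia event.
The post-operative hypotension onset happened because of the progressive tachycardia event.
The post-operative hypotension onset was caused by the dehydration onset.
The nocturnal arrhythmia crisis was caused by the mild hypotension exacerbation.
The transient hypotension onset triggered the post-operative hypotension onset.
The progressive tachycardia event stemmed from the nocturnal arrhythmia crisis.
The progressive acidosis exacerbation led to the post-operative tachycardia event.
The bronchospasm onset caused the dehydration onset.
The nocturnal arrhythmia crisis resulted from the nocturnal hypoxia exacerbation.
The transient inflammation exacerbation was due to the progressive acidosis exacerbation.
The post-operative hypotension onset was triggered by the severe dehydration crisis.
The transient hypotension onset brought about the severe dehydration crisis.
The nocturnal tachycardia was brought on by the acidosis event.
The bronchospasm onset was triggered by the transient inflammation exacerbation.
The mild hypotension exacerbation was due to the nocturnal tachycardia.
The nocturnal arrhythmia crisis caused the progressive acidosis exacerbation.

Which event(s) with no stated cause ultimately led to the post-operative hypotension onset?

the acidosis event, the nocturnal hypoxia exacerbation, the transient hypotension onset

Tracing upstream from the post-operative hypotension onset: the post-operative hypotension onset ← the transient hypotension onset.
A separate upstream branch: the post-operative hypotension onset ← the dehydration onset ← the nocturnal tachycardia ← the acidosis event.
A separate upstream branch: the post-operative hypotension onset ← the progressive tachycardia event ← the nocturnal arrhythmia crisis ← the nocturnal hypoxia exacerbation.
Each of those chain origins has no stated cause.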